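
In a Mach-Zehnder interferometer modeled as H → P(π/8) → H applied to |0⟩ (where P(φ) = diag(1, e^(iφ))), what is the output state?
(0.9619 + 0.1913i)|0⟩ + (0.03806 - 0.1913i)|1⟩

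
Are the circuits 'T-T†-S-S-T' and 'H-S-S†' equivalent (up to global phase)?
No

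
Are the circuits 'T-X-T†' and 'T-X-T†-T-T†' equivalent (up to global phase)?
Yes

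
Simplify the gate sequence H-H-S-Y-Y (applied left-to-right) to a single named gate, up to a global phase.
S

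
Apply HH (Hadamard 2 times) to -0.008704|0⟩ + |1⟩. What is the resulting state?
-0.008704|0⟩ + |1⟩

H² = I, so an even number of Hadamards cancels: H^2 = I and the state is unchanged.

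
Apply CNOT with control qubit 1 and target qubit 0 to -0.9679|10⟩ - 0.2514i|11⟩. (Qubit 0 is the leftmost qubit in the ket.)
-0.2514i|01⟩ - 0.9679|10⟩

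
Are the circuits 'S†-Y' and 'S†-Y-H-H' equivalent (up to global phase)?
Yes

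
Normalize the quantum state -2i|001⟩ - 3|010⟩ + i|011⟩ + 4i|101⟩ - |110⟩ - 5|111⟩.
-0.2673i|001⟩ - 0.4009|010⟩ + 0.1336i|011⟩ + 0.5345i|101⟩ - 0.1336|110⟩ - 0.6682|111⟩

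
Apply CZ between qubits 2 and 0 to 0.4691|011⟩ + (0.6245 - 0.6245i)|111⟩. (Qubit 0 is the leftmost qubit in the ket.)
0.4691|011⟩ + (-0.6245 + 0.6245i)|111⟩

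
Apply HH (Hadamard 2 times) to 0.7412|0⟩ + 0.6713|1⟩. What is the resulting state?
0.7412|0⟩ + 0.6713|1⟩

H² = I, so an even number of Hadamards cancels: H^2 = I and the state is unchanged.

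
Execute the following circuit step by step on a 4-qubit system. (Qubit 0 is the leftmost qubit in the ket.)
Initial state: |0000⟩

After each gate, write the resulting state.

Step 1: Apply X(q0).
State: |1000⟩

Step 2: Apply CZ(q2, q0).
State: |1000⟩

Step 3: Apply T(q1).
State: |1000⟩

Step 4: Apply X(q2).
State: |1010⟩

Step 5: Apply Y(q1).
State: i|1110⟩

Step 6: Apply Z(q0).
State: -i|1110⟩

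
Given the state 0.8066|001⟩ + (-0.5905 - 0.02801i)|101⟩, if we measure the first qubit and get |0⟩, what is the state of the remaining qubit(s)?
|01⟩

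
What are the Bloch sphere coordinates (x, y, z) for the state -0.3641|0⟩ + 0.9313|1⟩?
(-0.6782, 0, -0.7348)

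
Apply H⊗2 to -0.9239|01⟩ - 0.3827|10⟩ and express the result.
-0.6533|00⟩ + 0.2706|01⟩ - 0.2706|10⟩ + 0.6533|11⟩

H⊗2 gives amp(|y⟩) = (1/2) Σ_x (−1)^(x·y) amp(|x⟩), where x·y is the number of positions in which both x and y have a 1.
|00⟩: (-0.9239 - 0.3827)/2 = -0.6533
|01⟩: (0.9239 - 0.3827)/2 = 0.2706
|10⟩: (-0.9239 + 0.3827)/2 = -0.2706
|11⟩: (0.9239 + 0.3827)/2 = 0.6533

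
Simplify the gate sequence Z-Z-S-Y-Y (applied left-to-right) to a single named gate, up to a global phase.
S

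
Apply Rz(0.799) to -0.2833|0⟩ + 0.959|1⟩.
(-0.261 + 0.1102i)|0⟩ + (0.8835 + 0.373i)|1⟩

Rz(0.799) = [[e^(−iθ/2), 0], [0, e^(iθ/2)]] with e^(±iθ/2) = cos(θ/2) ± i·sin(θ/2); θ = 0.799, cos(θ/2) ≈ 0.921256, sin(θ/2) ≈ 0.388958.
With a = amp(|0⟩) = -0.2833 and b = amp(|1⟩) = 0.959:
new amp(|0⟩) = (0.921256 - 0.388958i)·a = (-0.261 + 0.1102i)
new amp(|1⟩) = (0.921256 + 0.388958i)·b = (0.8835 + 0.373i)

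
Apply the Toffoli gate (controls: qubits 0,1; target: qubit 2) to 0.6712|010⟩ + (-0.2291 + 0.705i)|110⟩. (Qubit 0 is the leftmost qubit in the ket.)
0.6712|010⟩ + (-0.2291 + 0.705i)|111⟩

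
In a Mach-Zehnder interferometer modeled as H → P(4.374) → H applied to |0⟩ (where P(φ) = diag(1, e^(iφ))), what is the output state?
(0.334 - 0.4716i)|0⟩ + (0.666 + 0.4716i)|1⟩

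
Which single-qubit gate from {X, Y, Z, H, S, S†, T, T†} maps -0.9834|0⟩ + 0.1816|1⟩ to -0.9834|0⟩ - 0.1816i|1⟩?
S†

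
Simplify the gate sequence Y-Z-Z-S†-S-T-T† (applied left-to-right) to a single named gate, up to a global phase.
Y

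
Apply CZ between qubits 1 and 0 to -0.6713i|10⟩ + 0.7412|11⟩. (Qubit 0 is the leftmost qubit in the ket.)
-0.6713i|10⟩ - 0.7412|11⟩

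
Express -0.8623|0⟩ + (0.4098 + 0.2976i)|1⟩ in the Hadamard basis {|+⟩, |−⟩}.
(-0.32 + 0.2104i)|+⟩ + (-0.8995 - 0.2104i)|−⟩

With |ψ⟩ = α|0⟩ + β|1⟩, the Hadamard-basis coefficients are ⟨+|ψ⟩ = (α + β)/√2 and ⟨−|ψ⟩ = (α − β)/√2.
Here α = -0.8623, β = (0.4098 + 0.2976i): (α + β)/√2 = (-0.32 + 0.2104i), (α − β)/√2 = (-0.8995 - 0.2104i).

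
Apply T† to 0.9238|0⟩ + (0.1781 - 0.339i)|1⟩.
0.9238|0⟩ + (-0.1138 - 0.3656i)|1⟩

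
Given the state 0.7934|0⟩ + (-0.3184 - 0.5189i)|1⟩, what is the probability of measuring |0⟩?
0.6295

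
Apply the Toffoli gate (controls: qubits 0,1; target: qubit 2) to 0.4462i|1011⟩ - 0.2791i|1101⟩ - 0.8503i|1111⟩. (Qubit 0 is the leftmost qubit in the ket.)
0.4462i|1011⟩ - 0.8503i|1101⟩ - 0.2791i|1111⟩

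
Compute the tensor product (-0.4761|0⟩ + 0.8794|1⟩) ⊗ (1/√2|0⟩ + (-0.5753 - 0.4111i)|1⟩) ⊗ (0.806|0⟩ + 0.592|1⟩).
-0.2713|000⟩ - 0.1993|001⟩ + (0.2208 + 0.1578i)|010⟩ + (0.1621 + 0.1159i)|011⟩ + 0.5012|100⟩ + 0.3681|101⟩ + (-0.4078 - 0.2914i)|110⟩ + (-0.2995 - 0.214i)|111⟩

amp(|b₁b₂…⟩) = product of the factor amplitudes for bits b₁, b₂, …; only kets whose every factor amplitude is nonzero survive.
|000⟩: (-0.4761)(1/√2)(0.806) = -0.2713
|001⟩: (-0.4761)(1/√2)(0.592) = -0.1993
|010⟩: (-0.4761)(-0.5753 - 0.4111i)(0.806) = (0.2208 + 0.1578i)
|011⟩: (-0.4761)(-0.5753 - 0.4111i)(0.592) = (0.1621 + 0.1159i)
|100⟩: (0.8794)(1/√2)(0.806) = 0.5012
|101⟩: (0.8794)(1/√2)(0.592) = 0.3681
|110⟩: (0.8794)(-0.5753 - 0.4111i)(0.806) = (-0.4078 - 0.2914i)
|111⟩: (0.8794)(-0.5753 - 0.4111i)(0.592) = (-0.2995 - 0.214i)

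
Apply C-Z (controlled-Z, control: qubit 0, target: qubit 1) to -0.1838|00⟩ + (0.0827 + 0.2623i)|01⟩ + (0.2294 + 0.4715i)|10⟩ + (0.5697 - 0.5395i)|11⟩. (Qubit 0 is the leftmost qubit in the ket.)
-0.1838|00⟩ + (0.0827 + 0.2623i)|01⟩ + (0.2294 + 0.4715i)|10⟩ + (-0.5697 + 0.5395i)|11⟩

C-Z leaves the control-|0⟩ kets |00⟩, |01⟩ unchanged and applies Z to qubit 1 on the control-|1⟩ pair (|10⟩, |11⟩).
Z = [[1, 0], [0, -1]].
With a = amp(|10⟩) = (0.2294 + 0.4715i) and b = amp(|11⟩) = (0.5697 - 0.5395i):
new amp(|10⟩) = (1)·a = (0.2294 + 0.4715i)
new amp(|11⟩) = (-1)·b = (-0.5697 + 0.5395i)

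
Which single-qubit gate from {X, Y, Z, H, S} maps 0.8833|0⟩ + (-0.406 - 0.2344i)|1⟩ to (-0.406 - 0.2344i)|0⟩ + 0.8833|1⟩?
X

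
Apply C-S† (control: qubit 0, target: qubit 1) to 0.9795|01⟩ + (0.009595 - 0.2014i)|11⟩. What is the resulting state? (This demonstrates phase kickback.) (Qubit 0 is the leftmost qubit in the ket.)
0.9795|01⟩ + (-0.2014 - 0.009595i)|11⟩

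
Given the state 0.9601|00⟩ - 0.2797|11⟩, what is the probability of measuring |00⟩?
0.9218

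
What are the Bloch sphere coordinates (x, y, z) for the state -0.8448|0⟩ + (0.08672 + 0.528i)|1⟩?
(-0.1465, -0.8921, 0.4274)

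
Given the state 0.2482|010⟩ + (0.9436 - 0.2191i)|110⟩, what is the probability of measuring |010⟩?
0.0616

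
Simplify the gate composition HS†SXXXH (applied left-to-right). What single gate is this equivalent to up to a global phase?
Z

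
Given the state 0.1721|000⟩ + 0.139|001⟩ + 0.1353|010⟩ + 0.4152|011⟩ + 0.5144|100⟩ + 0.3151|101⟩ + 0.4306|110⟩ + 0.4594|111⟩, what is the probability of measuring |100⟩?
0.2646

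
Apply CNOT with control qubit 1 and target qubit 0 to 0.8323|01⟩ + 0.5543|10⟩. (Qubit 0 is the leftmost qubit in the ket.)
0.5543|10⟩ + 0.8323|11⟩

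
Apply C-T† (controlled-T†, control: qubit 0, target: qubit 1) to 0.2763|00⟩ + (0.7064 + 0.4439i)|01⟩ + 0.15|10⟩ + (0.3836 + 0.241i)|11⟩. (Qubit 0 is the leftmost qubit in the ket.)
0.2763|00⟩ + (0.7064 + 0.4439i)|01⟩ + 0.15|10⟩ + (0.4417 - 0.1008i)|11⟩

C-T† leaves the control-|0⟩ kets |00⟩, |01⟩ unchanged and applies T† to qubit 1 on the control-|1⟩ pair (|10⟩, |11⟩).
T† = [[1, 0], [0, (1/√2 - (1/√2)i)]].
With a = amp(|10⟩) = 0.15 and b = amp(|11⟩) = (0.3836 + 0.241i):
new amp(|10⟩) = (1)·a = 0.15
new amp(|11⟩) = (1/√2 - (1/√2)i)·b = (0.4417 - 0.1008i)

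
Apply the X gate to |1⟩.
|0⟩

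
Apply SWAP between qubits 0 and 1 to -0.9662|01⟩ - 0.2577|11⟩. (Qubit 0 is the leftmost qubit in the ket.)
-0.9662|10⟩ - 0.2577|11⟩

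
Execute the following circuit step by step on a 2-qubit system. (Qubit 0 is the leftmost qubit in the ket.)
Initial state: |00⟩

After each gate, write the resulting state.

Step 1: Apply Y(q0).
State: i|10⟩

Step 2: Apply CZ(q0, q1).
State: i|10⟩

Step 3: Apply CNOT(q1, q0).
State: i|10⟩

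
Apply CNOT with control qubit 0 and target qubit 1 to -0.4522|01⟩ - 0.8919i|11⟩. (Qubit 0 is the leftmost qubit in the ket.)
-0.4522|01⟩ - 0.8919i|10⟩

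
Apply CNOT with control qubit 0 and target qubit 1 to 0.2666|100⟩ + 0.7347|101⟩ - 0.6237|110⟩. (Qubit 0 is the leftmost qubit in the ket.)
-0.6237|100⟩ + 0.2666|110⟩ + 0.7347|111⟩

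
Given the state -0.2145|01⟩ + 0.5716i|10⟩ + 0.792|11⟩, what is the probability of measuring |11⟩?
0.6273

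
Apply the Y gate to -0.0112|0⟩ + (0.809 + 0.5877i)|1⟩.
(0.5877 - 0.809i)|0⟩ - 0.0112i|1⟩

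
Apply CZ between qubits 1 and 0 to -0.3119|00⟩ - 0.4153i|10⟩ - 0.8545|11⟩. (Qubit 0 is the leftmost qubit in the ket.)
-0.3119|00⟩ - 0.4153i|10⟩ + 0.8545|11⟩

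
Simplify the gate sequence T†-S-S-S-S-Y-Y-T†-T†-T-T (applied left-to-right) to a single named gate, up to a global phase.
T†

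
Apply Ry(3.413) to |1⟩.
-0.9908|0⟩ - 0.1353|1⟩

Ry(3.413) = [[cos(θ/2), −sin(θ/2)], [sin(θ/2), cos(θ/2)]]; θ = 3.413, cos(θ/2) ≈ -0.135288, sin(θ/2) ≈ 0.990806.
With a = amp(|0⟩) = 0 and b = amp(|1⟩) = 1:
new amp(|0⟩) = (-0.135288)·a + (-0.990806)·b = -0.9908
new amp(|1⟩) = (0.990806)·a + (-0.135288)·b = -0.1353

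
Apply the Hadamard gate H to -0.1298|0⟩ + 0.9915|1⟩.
0.6093|0⟩ - 0.7929|1⟩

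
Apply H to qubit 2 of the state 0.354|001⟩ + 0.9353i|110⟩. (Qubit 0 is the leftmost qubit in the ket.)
0.2503|000⟩ - 0.2503|001⟩ + 0.6614i|110⟩ + 0.6614i|111⟩

H on qubit 2 mixes each pair of kets that differ only in qubit 2: amplitudes (a, b) of (|…0…⟩, |…1…⟩) become ((a + b)/√2, (a − b)/√2). Kets absent from the input have amplitude 0.
(|000⟩, |001⟩): (a, b) = (0, 0.354) → (0.2503, -0.2503)
(|110⟩, |111⟩): (a, b) = (0.9353i, 0) → (0.6614i, 0.6614i)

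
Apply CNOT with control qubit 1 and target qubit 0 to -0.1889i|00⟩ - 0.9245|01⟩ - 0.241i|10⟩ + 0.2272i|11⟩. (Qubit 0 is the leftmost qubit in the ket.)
-0.1889i|00⟩ + 0.2272i|01⟩ - 0.241i|10⟩ - 0.9245|11⟩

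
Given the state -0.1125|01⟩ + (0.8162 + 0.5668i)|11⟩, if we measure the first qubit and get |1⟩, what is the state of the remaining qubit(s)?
(0.8214 + 0.5704i)|1⟩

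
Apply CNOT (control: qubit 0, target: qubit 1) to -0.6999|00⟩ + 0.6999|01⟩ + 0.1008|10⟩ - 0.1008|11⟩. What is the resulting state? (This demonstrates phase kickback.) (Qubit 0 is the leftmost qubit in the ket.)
-0.6999|00⟩ + 0.6999|01⟩ - 0.1008|10⟩ + 0.1008|11⟩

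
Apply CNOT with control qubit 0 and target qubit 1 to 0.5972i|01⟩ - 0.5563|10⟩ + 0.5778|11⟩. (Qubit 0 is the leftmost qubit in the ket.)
0.5972i|01⟩ + 0.5778|10⟩ - 0.5563|11⟩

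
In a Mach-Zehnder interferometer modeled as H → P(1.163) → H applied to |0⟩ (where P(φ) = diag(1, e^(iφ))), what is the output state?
(0.6983 + 0.459i)|0⟩ + (0.3017 - 0.459i)|1⟩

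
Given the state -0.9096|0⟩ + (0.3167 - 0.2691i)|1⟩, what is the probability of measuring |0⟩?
0.8274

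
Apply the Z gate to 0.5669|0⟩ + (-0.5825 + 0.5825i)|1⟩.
0.5669|0⟩ + (0.5825 - 0.5825i)|1⟩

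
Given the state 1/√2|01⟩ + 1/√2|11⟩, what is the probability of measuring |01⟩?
1/2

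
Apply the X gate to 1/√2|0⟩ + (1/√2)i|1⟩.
(1/√2)i|0⟩ + 1/√2|1⟩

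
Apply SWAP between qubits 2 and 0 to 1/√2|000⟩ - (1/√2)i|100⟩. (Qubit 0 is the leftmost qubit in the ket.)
1/√2|000⟩ - (1/√2)i|001⟩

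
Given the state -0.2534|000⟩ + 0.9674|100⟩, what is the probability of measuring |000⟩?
0.06421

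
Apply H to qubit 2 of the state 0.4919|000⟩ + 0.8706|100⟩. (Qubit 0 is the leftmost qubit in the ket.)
0.3478|000⟩ + 0.3478|001⟩ + 0.6156|100⟩ + 0.6156|101⟩

H on qubit 2 mixes each pair of kets that differ only in qubit 2: amplitudes (a, b) of (|…0…⟩, |…1…⟩) become ((a + b)/√2, (a − b)/√2). Kets absent from the input have amplitude 0.
(|000⟩, |001⟩): (a, b) = (0.4919, 0) → (0.3478, 0.3478)
(|100⟩, |101⟩): (a, b) = (0.8706, 0) → (0.6156, 0.6156)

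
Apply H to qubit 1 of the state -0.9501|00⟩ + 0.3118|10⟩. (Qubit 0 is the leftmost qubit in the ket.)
-0.6718|00⟩ - 0.6718|01⟩ + 0.2205|10⟩ + 0.2205|11⟩

H on qubit 1 mixes each pair of kets that differ only in qubit 1: amplitudes (a, b) of (|…0…⟩, |…1…⟩) become ((a + b)/√2, (a − b)/√2). Kets absent from the input have amplitude 0.
(|00⟩, |01⟩): (a, b) = (-0.9501, 0) → (-0.6718, -0.6718)
(|10⟩, |11⟩): (a, b) = (0.3118, 0) → (0.2205, 0.2205)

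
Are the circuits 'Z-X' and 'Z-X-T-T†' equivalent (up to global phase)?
Yes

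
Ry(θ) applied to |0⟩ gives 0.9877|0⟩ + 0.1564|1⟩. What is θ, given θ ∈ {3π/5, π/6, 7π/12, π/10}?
π/10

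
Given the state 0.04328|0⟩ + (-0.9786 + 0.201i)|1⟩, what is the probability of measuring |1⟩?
0.9981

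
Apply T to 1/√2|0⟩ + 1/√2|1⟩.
1/√2|0⟩ + (1/2 + (1/2)i)|1⟩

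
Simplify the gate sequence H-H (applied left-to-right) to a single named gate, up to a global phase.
I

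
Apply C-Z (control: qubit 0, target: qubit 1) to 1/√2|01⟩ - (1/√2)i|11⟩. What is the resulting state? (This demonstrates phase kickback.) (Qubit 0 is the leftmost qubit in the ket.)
1/√2|01⟩ + (1/√2)i|11⟩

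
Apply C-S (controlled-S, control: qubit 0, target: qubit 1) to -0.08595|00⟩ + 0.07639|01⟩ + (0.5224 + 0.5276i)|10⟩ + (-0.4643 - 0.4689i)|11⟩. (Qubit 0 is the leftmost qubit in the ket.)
-0.08595|00⟩ + 0.07639|01⟩ + (0.5224 + 0.5276i)|10⟩ + (0.4689 - 0.4643i)|11⟩

C-S leaves the control-|0⟩ kets |00⟩, |01⟩ unchanged and applies S to qubit 1 on the control-|1⟩ pair (|10⟩, |11⟩).
S = [[1, 0], [0, i]].
With a = amp(|10⟩) = (0.5224 + 0.5276i) and b = amp(|11⟩) = (-0.4643 - 0.4689i):
new amp(|10⟩) = (1)·a = (0.5224 + 0.5276i)
new amp(|11⟩) = (i)·b = (0.4689 - 0.4643i)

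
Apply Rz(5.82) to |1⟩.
(-0.9733 + 0.2295i)|1⟩

Rz(5.82) = [[e^(−iθ/2), 0], [0, e^(iθ/2)]] with e^(±iθ/2) = cos(θ/2) ± i·sin(θ/2); θ = 5.82, cos(θ/2) ≈ -0.973302, sin(θ/2) ≈ 0.229528.
With a = amp(|0⟩) = 0 and b = amp(|1⟩) = 1:
new amp(|0⟩) = (-0.973302 - 0.229528i)·a = 0
new amp(|1⟩) = (-0.973302 + 0.229528i)·b = (-0.9733 + 0.2295i)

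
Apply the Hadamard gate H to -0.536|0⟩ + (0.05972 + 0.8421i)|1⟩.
(-0.3368 + 0.5955i)|0⟩ + (-0.4212 - 0.5955i)|1⟩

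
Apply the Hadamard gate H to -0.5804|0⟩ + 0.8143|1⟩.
0.1654|0⟩ - 0.9862|1⟩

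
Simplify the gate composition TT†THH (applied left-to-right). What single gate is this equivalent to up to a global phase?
T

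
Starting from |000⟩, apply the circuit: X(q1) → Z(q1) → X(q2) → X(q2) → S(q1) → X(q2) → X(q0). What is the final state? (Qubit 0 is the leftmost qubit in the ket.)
-i|111⟩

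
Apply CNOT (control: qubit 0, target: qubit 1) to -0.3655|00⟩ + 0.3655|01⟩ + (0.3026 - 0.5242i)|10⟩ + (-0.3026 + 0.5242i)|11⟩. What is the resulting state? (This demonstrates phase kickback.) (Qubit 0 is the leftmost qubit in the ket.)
-0.3655|00⟩ + 0.3655|01⟩ + (-0.3026 + 0.5242i)|10⟩ + (0.3026 - 0.5242i)|11⟩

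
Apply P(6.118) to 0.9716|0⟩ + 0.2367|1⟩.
0.9716|0⟩ + (0.2335 - 0.03892i)|1⟩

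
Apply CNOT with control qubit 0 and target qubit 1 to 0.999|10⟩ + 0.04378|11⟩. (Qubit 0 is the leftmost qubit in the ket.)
0.04378|10⟩ + 0.999|11⟩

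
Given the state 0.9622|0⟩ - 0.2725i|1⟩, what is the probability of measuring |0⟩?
0.9258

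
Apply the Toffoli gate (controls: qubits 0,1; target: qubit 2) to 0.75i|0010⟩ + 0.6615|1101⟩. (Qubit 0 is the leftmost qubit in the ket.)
0.75i|0010⟩ + 0.6615|1111⟩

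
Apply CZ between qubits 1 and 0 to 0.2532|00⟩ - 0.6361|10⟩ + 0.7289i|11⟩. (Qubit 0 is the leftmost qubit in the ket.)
0.2532|00⟩ - 0.6361|10⟩ - 0.7289i|11⟩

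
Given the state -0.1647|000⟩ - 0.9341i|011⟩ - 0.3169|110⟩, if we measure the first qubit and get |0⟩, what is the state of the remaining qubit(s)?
-0.1736|00⟩ - 0.9848i|11⟩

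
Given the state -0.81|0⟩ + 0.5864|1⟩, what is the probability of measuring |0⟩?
0.6561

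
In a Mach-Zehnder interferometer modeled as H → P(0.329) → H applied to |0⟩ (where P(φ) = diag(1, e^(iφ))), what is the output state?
(0.9732 + 0.1615i)|0⟩ + (0.02682 - 0.1615i)|1⟩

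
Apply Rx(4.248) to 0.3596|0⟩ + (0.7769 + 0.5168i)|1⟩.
(0.2508 - 0.661i)|0⟩ + (-0.4082 - 0.5775i)|1⟩

Rx(4.248) = [[cos(θ/2), −i·sin(θ/2)], [−i·sin(θ/2), cos(θ/2)]]; θ = 4.248, cos(θ/2) ≈ -0.525416, sin(θ/2) ≈ 0.850846.
With a = amp(|0⟩) = 0.3596 and b = amp(|1⟩) = (0.7769 + 0.5168i):
new amp(|0⟩) = (-0.525416)·a + (-0.850846i)·b = (0.2508 - 0.661i)
new amp(|1⟩) = (-0.850846i)·a + (-0.525416)·b = (-0.4082 - 0.5775i)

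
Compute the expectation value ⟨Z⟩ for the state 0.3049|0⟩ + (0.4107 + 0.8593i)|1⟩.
-0.8141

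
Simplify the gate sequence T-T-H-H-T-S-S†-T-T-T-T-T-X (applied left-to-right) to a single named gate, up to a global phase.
X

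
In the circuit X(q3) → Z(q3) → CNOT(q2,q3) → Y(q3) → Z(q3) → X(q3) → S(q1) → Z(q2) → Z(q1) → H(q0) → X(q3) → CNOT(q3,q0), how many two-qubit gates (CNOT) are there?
2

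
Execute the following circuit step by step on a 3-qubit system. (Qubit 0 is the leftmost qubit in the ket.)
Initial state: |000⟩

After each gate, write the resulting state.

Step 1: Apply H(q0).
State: 1/√2|000⟩ + 1/√2|100⟩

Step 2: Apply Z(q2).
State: 1/√2|000⟩ + 1/√2|100⟩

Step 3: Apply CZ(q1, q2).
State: 1/√2|000⟩ + 1/√2|100⟩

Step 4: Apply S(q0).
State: 1/√2|000⟩ + (1/√2)i|100⟩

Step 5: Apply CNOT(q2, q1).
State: 1/√2|000⟩ + (1/√2)i|100⟩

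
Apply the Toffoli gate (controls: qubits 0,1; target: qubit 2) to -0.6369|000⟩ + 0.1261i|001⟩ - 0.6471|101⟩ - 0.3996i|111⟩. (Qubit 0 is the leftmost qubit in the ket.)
-0.6369|000⟩ + 0.1261i|001⟩ - 0.6471|101⟩ - 0.3996i|110⟩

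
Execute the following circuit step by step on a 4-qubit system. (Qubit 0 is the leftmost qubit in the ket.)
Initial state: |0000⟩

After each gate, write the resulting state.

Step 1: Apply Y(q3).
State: i|0001⟩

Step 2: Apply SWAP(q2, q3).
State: i|0010⟩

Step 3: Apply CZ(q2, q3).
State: i|0010⟩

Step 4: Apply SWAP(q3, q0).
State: i|0010⟩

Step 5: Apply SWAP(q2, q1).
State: i|0100⟩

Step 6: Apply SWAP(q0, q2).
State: i|0100⟩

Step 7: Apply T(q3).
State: i|0100⟩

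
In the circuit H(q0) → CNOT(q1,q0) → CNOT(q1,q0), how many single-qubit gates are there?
1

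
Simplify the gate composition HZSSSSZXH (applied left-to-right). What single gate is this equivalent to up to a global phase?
Z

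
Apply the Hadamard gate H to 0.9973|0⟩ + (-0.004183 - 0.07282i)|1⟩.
(0.7022 - 0.05149i)|0⟩ + (0.7082 + 0.05149i)|1⟩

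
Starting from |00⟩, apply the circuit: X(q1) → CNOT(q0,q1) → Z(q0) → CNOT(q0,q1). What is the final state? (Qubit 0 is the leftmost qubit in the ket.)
|01⟩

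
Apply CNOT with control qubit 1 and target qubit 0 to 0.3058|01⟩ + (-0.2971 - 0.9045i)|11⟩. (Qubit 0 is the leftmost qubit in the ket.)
(-0.2971 - 0.9045i)|01⟩ + 0.3058|11⟩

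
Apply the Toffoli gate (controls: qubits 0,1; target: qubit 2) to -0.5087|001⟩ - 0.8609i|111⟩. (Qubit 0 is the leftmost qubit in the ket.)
-0.5087|001⟩ - 0.8609i|110⟩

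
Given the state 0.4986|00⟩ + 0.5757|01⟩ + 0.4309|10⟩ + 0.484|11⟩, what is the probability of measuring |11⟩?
0.2343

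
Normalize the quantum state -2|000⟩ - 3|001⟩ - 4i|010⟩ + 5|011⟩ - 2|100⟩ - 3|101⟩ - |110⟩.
-0.2425|000⟩ - 0.3638|001⟩ - 0.4851i|010⟩ + 0.6063|011⟩ - 0.2425|100⟩ - 0.3638|101⟩ - 0.1213|110⟩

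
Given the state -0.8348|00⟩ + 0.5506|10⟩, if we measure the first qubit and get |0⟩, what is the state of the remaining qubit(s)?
-|0⟩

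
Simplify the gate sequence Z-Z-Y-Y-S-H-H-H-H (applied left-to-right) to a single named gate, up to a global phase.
S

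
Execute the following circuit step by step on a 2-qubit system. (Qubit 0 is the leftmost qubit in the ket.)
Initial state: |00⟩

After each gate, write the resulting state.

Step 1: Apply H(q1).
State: 1/√2|00⟩ + 1/√2|01⟩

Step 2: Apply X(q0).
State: 1/√2|10⟩ + 1/√2|11⟩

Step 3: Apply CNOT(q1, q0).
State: 1/√2|01⟩ + 1/√2|10⟩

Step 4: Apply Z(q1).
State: -1/√2|01⟩ + 1/√2|10⟩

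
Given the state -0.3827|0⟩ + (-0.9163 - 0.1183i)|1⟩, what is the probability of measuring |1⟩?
0.8536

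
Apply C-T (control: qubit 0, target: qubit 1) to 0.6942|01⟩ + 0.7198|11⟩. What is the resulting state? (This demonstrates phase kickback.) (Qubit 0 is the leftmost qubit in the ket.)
0.6942|01⟩ + (0.509 + 0.509i)|11⟩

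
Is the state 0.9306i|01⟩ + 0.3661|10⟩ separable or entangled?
Entangled

Writing the state as a|00⟩ + b|01⟩ + c|10⟩ + d|11⟩, it is a product state iff ad − bc = 0.
Here (a, b, c, d) = (0, 0.9306i, 0.3661, 0): ad − bc = (0)(0) − (0.9306i)(0.3661) = -0.3407i ≠ 0, so the state is entangled.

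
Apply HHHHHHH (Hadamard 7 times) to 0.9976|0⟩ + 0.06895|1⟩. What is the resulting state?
0.7542|0⟩ + 0.6567|1⟩

H² = I, so H^7 = H: a single Hadamard. With (a, b) = (0.9976, 0.06895), H gives ((a + b)/√2, (a − b)/√2) = (0.7542, 0.6567).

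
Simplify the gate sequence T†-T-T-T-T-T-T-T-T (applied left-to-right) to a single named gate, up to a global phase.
T†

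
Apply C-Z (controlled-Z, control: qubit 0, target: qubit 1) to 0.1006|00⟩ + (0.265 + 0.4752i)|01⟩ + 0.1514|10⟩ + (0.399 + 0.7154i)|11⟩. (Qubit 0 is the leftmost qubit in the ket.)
0.1006|00⟩ + (0.265 + 0.4752i)|01⟩ + 0.1514|10⟩ + (-0.399 - 0.7154i)|11⟩

C-Z leaves the control-|0⟩ kets |00⟩, |01⟩ unchanged and applies Z to qubit 1 on the control-|1⟩ pair (|10⟩, |11⟩).
Z = [[1, 0], [0, -1]].
With a = amp(|10⟩) = 0.1514 and b = amp(|11⟩) = (0.399 + 0.7154i):
new amp(|10⟩) = (1)·a = 0.1514
new amp(|11⟩) = (-1)·b = (-0.399 - 0.7154i)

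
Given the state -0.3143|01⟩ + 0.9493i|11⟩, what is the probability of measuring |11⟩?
0.9012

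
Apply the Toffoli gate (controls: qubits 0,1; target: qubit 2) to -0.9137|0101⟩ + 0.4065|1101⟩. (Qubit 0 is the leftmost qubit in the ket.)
-0.9137|0101⟩ + 0.4065|1111⟩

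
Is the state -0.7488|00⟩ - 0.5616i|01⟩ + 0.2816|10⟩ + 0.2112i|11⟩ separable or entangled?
Separable

Writing the state as a|00⟩ + b|01⟩ + c|10⟩ + d|11⟩, it is a product state iff ad − bc = 0.
Here (a, b, c, d) = (-0.7488, -0.5616i, 0.2816, 0.2112i): ad − bc = (-0.7488)(0.2112i) − (-0.5616i)(0.2816) = 0, so the state is separable.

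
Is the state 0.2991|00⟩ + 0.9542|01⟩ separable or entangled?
Separable

Writing the state as a|00⟩ + b|01⟩ + c|10⟩ + d|11⟩, it is a product state iff ad − bc = 0.
Here (a, b, c, d) = (0.2991, 0.9542, 0, 0): ad − bc = (0.2991)(0) − (0.9542)(0) = 0, so the state is separable.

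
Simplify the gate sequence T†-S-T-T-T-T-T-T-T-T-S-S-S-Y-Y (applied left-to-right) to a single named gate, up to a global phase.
T†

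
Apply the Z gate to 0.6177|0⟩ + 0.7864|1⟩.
0.6177|0⟩ - 0.7864|1⟩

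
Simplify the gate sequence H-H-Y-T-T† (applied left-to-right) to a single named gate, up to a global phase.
Y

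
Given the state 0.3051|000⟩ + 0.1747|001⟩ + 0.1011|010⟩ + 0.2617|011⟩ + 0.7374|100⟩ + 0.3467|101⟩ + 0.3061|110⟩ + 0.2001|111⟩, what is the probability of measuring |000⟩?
0.09309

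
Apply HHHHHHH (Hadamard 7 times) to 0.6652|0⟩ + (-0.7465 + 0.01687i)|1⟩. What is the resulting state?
(-0.05749 + 0.01193i)|0⟩ + (0.9982 - 0.01193i)|1⟩

H² = I, so H^7 = H: a single Hadamard. With (a, b) = (0.6652, (-0.7465 + 0.01687i)), H gives ((a + b)/√2, (a − b)/√2) = ((-0.05749 + 0.01193i), (0.9982 - 0.01193i)).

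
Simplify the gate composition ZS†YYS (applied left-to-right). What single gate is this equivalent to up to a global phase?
Z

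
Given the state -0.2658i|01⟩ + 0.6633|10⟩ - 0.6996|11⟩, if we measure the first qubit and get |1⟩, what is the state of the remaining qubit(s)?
0.688|0⟩ - 0.7257|1⟩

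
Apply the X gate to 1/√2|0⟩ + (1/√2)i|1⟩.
(1/√2)i|0⟩ + 1/√2|1⟩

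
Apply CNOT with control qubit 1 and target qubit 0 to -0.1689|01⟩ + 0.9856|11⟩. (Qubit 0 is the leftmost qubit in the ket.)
0.9856|01⟩ - 0.1689|11⟩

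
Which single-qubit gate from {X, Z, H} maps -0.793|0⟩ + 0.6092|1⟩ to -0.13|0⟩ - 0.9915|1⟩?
H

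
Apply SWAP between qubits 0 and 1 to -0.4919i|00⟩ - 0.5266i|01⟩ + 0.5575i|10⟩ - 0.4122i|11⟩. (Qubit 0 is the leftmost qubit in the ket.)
-0.4919i|00⟩ + 0.5575i|01⟩ - 0.5266i|10⟩ - 0.4122i|11⟩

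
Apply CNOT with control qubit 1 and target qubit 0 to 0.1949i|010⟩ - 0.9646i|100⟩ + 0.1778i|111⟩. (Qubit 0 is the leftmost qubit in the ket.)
0.1778i|011⟩ - 0.9646i|100⟩ + 0.1949i|110⟩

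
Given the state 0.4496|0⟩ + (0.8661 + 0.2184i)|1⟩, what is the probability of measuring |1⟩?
0.7978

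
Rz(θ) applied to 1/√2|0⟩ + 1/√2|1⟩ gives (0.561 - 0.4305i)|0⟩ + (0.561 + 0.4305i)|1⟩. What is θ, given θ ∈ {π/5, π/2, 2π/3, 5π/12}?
5π/12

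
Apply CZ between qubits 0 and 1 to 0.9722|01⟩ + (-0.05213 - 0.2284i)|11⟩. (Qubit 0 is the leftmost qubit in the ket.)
0.9722|01⟩ + (0.05213 + 0.2284i)|11⟩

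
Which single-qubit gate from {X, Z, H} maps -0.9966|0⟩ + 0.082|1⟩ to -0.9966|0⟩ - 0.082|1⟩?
Z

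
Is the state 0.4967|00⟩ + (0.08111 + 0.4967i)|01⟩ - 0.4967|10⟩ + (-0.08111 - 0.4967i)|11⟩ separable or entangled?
Separable

Writing the state as a|00⟩ + b|01⟩ + c|10⟩ + d|11⟩, it is a product state iff ad − bc = 0.
Here (a, b, c, d) = (0.4967, (0.08111 + 0.4967i), -0.4967, (-0.08111 - 0.4967i)): ad − bc = (0.4967)(-0.08111 - 0.4967i) − (0.08111 + 0.4967i)(-0.4967) = 0, so the state is separable.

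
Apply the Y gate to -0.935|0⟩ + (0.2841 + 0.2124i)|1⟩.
(0.2124 - 0.2841i)|0⟩ - 0.935i|1⟩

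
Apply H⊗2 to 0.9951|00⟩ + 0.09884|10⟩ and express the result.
0.547|00⟩ + 0.547|01⟩ + 0.4481|10⟩ + 0.4481|11⟩

H⊗2 gives amp(|y⟩) = (1/2) Σ_x (−1)^(x·y) amp(|x⟩), where x·y is the number of positions in which both x and y have a 1.
|00⟩: (0.9951 + 0.09884)/2 = 0.547
|01⟩: (0.9951 + 0.09884)/2 = 0.547
|10⟩: (0.9951 - 0.09884)/2 = 0.4481
|11⟩: (0.9951 - 0.09884)/2 = 0.4481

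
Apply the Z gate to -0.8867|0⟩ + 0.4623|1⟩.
-0.8867|0⟩ - 0.4623|1⟩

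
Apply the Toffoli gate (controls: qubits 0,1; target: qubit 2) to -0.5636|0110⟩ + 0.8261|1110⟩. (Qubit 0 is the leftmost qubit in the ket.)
-0.5636|0110⟩ + 0.8261|1100⟩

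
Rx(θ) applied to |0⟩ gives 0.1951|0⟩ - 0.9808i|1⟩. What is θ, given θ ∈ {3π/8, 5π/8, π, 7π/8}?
7π/8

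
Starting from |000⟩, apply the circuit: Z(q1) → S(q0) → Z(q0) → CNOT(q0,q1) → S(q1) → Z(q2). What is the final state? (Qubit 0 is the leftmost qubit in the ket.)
|000⟩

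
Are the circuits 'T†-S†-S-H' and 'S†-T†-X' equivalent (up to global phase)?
No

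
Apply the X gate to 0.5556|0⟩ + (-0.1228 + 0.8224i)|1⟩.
(-0.1228 + 0.8224i)|0⟩ + 0.5556|1⟩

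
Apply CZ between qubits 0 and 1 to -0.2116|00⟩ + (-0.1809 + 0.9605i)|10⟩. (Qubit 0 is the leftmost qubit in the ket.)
-0.2116|00⟩ + (-0.1809 + 0.9605i)|10⟩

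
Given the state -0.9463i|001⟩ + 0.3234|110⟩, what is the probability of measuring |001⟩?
0.8955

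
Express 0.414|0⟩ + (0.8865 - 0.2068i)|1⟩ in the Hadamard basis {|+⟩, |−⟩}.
(0.9196 - 0.1462i)|+⟩ + (-0.3341 + 0.1462i)|−⟩

With |ψ⟩ = α|0⟩ + β|1⟩, the Hadamard-basis coefficients are ⟨+|ψ⟩ = (α + β)/√2 and ⟨−|ψ⟩ = (α − β)/√2.
Here α = 0.414, β = (0.8865 - 0.2068i): (α + β)/√2 = (0.9196 - 0.1462i), (α − β)/√2 = (-0.3341 + 0.1462i).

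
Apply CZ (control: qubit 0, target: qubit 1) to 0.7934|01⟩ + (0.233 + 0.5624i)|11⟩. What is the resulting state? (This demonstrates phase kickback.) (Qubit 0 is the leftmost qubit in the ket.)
0.7934|01⟩ + (-0.233 - 0.5624i)|11⟩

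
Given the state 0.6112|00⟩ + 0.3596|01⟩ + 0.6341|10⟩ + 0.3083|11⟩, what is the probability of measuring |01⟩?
0.1293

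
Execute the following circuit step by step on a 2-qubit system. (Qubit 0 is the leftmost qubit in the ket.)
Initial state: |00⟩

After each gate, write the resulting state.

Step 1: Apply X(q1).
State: |01⟩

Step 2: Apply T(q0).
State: |01⟩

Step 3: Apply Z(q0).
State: |01⟩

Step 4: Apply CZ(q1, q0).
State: |01⟩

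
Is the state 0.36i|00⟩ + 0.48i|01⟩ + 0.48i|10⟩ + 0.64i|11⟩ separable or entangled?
Separable

Writing the state as a|00⟩ + b|01⟩ + c|10⟩ + d|11⟩, it is a product state iff ad − bc = 0.
Here (a, b, c, d) = (0.36i, 0.48i, 0.48i, 0.64i): ad − bc = (0.36i)(0.64i) − (0.48i)(0.48i) = 0, so the state is separable.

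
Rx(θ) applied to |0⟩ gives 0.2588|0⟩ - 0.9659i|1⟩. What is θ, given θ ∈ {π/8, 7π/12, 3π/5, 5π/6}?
5π/6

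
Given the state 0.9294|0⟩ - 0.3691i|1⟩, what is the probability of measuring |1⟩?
0.1362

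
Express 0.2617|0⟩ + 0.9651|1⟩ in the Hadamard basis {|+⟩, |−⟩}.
0.8675|+⟩ - 0.4974|−⟩

With |ψ⟩ = α|0⟩ + β|1⟩, the Hadamard-basis coefficients are ⟨+|ψ⟩ = (α + β)/√2 and ⟨−|ψ⟩ = (α − β)/√2.
Here α = 0.2617, β = 0.9651: (α + β)/√2 = 0.8675, (α − β)/√2 = -0.4974.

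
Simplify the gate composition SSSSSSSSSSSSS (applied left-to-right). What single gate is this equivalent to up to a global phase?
S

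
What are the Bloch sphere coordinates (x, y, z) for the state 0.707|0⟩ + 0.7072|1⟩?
(1, 0, -0.0002828)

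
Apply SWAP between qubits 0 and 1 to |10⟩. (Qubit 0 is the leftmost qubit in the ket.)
|01⟩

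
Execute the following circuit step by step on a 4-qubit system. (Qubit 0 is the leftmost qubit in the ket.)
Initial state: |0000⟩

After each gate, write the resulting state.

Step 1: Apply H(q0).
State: 1/√2|0000⟩ + 1/√2|1000⟩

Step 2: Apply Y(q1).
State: (1/√2)i|0100⟩ + (1/√2)i|1100⟩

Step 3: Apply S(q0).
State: (1/√2)i|0100⟩ - 1/√2|1100⟩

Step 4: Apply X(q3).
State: (1/√2)i|0101⟩ - 1/√2|1101⟩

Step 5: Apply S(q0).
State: (1/√2)i|0101⟩ - (1/√2)i|1101⟩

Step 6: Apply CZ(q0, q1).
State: (1/√2)i|0101⟩ + (1/√2)i|1101⟩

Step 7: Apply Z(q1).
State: -(1/√2)i|0101⟩ - (1/√2)i|1101⟩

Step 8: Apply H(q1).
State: -(1/2)i|0001⟩ + (1/2)i|0101⟩ - (1/2)i|1001⟩ + (1/2)i|1101⟩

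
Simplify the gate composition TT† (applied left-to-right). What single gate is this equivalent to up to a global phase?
I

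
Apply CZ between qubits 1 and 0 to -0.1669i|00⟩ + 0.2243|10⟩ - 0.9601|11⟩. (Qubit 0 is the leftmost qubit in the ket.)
-0.1669i|00⟩ + 0.2243|10⟩ + 0.9601|11⟩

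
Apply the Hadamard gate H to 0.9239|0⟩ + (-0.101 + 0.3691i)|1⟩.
(0.5819 + 0.261i)|0⟩ + (0.7247 - 0.261i)|1⟩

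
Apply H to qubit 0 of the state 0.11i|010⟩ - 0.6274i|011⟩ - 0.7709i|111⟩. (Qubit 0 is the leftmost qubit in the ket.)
0.07778i|010⟩ - 0.9887i|011⟩ + 0.07778i|110⟩ + 0.1015i|111⟩

H on qubit 0 mixes each pair of kets that differ only in qubit 0: amplitudes (a, b) of (|…0…⟩, |…1…⟩) become ((a + b)/√2, (a − b)/√2). Kets absent from the input have amplitude 0.
(|010⟩, |110⟩): (a, b) = (0.11i, 0) → (0.07778i, 0.07778i)
(|011⟩, |111⟩): (a, b) = (-0.6274i, -0.7709i) → (-0.9887i, 0.1015i)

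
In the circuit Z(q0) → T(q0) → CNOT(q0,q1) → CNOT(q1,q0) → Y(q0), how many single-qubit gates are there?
3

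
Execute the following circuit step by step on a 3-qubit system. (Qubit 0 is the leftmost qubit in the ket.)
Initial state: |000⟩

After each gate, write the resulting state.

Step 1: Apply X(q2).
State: |001⟩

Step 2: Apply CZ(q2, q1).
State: |001⟩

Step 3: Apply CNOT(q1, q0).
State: |001⟩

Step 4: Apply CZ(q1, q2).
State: |001⟩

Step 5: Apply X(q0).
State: |101⟩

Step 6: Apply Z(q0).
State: -|101⟩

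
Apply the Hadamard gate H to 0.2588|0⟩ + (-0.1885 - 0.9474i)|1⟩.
(0.04971 - 0.6699i)|0⟩ + (0.3163 + 0.6699i)|1⟩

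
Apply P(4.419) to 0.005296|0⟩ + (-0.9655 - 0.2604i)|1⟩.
0.005296|0⟩ + (0.02995 + 0.9996i)|1⟩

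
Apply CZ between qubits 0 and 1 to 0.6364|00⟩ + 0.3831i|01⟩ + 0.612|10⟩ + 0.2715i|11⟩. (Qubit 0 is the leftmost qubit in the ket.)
0.6364|00⟩ + 0.3831i|01⟩ + 0.612|10⟩ - 0.2715i|11⟩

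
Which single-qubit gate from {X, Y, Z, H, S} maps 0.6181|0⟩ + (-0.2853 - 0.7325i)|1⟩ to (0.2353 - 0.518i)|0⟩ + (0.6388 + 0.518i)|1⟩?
H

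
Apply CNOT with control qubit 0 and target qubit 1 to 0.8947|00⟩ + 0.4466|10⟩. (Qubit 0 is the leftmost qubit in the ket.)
0.8947|00⟩ + 0.4466|11⟩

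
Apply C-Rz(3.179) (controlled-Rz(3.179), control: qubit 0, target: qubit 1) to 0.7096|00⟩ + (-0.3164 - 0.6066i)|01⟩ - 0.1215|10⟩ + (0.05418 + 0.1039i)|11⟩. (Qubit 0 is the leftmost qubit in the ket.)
0.7096|00⟩ + (-0.3164 - 0.6066i)|01⟩ + (0.002272 + 0.1215i)|10⟩ + (-0.1049 + 0.05223i)|11⟩

C-Rz(3.179) leaves the control-|0⟩ kets |00⟩, |01⟩ unchanged and applies Rz(3.179) to qubit 1 on the control-|1⟩ pair (|10⟩, |11⟩).
Rz(3.179) = [[e^(−iθ/2), 0], [0, e^(iθ/2)]] with e^(±iθ/2) = cos(θ/2) ± i·sin(θ/2); θ = 3.179, cos(θ/2) ≈ -0.0187026, sin(θ/2) ≈ 0.999825.
With a = amp(|10⟩) = -0.1215 and b = amp(|11⟩) = (0.05418 + 0.1039i):
new amp(|10⟩) = (-0.0187026 - 0.999825i)·a = (0.002272 + 0.1215i)
new amp(|11⟩) = (-0.0187026 + 0.999825i)·b = (-0.1049 + 0.05223i)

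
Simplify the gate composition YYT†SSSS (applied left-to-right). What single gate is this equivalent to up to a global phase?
T†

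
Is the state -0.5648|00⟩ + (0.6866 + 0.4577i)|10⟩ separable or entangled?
Separable

Writing the state as a|00⟩ + b|01⟩ + c|10⟩ + d|11⟩, it is a product state iff ad − bc = 0.
Here (a, b, c, d) = (-0.5648, 0, (0.6866 + 0.4577i), 0): ad − bc = (-0.5648)(0) − (0)(0.6866 + 0.4577i) = 0, so the state is separable.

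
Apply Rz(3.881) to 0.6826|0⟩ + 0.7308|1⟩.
(-0.2467 - 0.6365i)|0⟩ + (-0.2641 + 0.6814i)|1⟩

Rz(3.881) = [[e^(−iθ/2), 0], [0, e^(iθ/2)]] with e^(±iθ/2) = cos(θ/2) ± i·sin(θ/2); θ = 3.881, cos(θ/2) ≈ -0.361339, sin(θ/2) ≈ 0.932434.
With a = amp(|0⟩) = 0.6826 and b = amp(|1⟩) = 0.7308:
new amp(|0⟩) = (-0.361339 - 0.932434i)·a = (-0.2467 - 0.6365i)
new amp(|1⟩) = (-0.361339 + 0.932434i)·b = (-0.2641 + 0.6814i)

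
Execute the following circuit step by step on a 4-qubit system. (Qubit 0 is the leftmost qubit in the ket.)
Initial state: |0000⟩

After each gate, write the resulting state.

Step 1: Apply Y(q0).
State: i|1000⟩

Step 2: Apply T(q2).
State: i|1000⟩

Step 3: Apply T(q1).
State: i|1000⟩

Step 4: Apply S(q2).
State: i|1000⟩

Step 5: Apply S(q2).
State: i|1000⟩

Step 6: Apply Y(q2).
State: -|1010⟩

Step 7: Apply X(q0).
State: -|0010⟩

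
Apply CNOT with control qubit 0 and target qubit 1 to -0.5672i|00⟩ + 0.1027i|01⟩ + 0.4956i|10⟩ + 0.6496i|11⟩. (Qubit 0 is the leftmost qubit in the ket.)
-0.5672i|00⟩ + 0.1027i|01⟩ + 0.6496i|10⟩ + 0.4956i|11⟩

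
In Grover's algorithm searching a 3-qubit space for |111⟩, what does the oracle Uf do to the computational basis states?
Uf|x⟩ = -|x⟩ if x = 111, else |x⟩ (phase flip on target)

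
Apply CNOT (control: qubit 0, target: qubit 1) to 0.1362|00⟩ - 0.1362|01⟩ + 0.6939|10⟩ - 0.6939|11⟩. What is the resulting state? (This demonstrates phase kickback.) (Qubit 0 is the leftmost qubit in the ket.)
0.1362|00⟩ - 0.1362|01⟩ - 0.6939|10⟩ + 0.6939|11⟩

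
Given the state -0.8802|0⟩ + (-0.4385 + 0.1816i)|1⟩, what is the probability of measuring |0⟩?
0.7748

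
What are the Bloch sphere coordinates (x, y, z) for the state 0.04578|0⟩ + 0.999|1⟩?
(0.09147, 0, -0.9959)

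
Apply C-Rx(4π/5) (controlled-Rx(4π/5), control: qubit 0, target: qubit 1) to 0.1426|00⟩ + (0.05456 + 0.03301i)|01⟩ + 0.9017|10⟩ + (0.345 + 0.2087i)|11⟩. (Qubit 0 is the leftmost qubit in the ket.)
0.1426|00⟩ + (0.05456 + 0.03301i)|01⟩ + (0.4771 - 0.3281i)|10⟩ + (0.1066 - 0.7931i)|11⟩

C-Rx(4π/5) leaves the control-|0⟩ kets |00⟩, |01⟩ unchanged and applies Rx(4π/5) to qubit 1 on the control-|1⟩ pair (|10⟩, |11⟩).
Rx(4π/5) = [[cos(θ/2), −i·sin(θ/2)], [−i·sin(θ/2), cos(θ/2)]]; θ = 4π/5, cos(θ/2) ≈ 0.309017, sin(θ/2) ≈ 0.951057.
With a = amp(|10⟩) = 0.9017 and b = amp(|11⟩) = (0.345 + 0.2087i):
new amp(|10⟩) = (0.309017)·a + (-0.951057i)·b = (0.4771 - 0.3281i)
new amp(|11⟩) = (-0.951057i)·a + (0.309017)·b = (0.1066 - 0.7931i)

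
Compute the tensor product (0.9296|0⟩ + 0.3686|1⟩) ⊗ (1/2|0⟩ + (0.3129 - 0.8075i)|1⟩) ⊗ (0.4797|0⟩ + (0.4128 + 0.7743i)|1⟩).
0.223|000⟩ + (0.1919 + 0.3599i)|001⟩ + (0.1395 - 0.3601i)|010⟩ + (0.7013 - 0.08465i)|011⟩ + 0.08841|100⟩ + (0.07608 + 0.1427i)|101⟩ + (0.05533 - 0.1428i)|110⟩ + (0.2781 - 0.03356i)|111⟩

amp(|b₁b₂…⟩) = product of the factor amplitudes for bits b₁, b₂, …; only kets whose every factor amplitude is nonzero survive.
|000⟩: (0.9296)(1/2)(0.4797) = 0.223
|001⟩: (0.9296)(1/2)(0.4128 + 0.7743i) = (0.1919 + 0.3599i)
|010⟩: (0.9296)(0.3129 - 0.8075i)(0.4797) = (0.1395 - 0.3601i)
|011⟩: (0.9296)(0.3129 - 0.8075i)(0.4128 + 0.7743i) = (0.7013 - 0.08465i)
|100⟩: (0.3686)(1/2)(0.4797) = 0.08841
|101⟩: (0.3686)(1/2)(0.4128 + 0.7743i) = (0.07608 + 0.1427i)
|110⟩: (0.3686)(0.3129 - 0.8075i)(0.4797) = (0.05533 - 0.1428i)
|111⟩: (0.3686)(0.3129 - 0.8075i)(0.4128 + 0.7743i) = (0.2781 - 0.03356i)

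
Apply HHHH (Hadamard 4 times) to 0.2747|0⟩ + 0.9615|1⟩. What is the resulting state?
0.2747|0⟩ + 0.9615|1⟩

H² = I, so an even number of Hadamards cancels: H^4 = I and the state is unchanged.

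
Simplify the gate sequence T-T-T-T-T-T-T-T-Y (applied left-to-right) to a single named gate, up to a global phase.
Y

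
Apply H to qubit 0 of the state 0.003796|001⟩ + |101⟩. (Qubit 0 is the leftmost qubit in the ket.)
0.7098|001⟩ - 0.7044|101⟩

H on qubit 0 mixes each pair of kets that differ only in qubit 0: amplitudes (a, b) of (|…0…⟩, |…1…⟩) become ((a + b)/√2, (a − b)/√2). Kets absent from the input have amplitude 0.
(|001⟩, |101⟩): (a, b) = (0.003796, 1) → (0.7098, -0.7044)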